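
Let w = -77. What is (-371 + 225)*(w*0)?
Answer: 0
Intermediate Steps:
(-371 + 225)*(w*0) = (-371 + 225)*(-77*0) = -146*0 = 0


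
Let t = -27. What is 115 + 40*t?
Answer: -965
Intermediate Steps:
115 + 40*t = 115 + 40*(-27) = 115 - 1080 = -965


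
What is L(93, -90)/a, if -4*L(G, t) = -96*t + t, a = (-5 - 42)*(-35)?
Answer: -855/658 ≈ -1.2994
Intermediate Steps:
a = 1645 (a = -47*(-35) = 1645)
L(G, t) = 95*t/4 (L(G, t) = -(-96*t + t)/4 = -(-95)*t/4 = 95*t/4)
L(93, -90)/a = ((95/4)*(-90))/1645 = -4275/2*1/1645 = -855/658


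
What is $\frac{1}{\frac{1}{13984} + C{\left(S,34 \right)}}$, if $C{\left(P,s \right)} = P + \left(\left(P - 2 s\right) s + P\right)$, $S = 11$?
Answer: $- \frac{13984}{26793343} \approx -0.00052192$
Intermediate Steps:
$C{\left(P,s \right)} = 2 P + s \left(P - 2 s\right)$ ($C{\left(P,s \right)} = P + \left(s \left(P - 2 s\right) + P\right) = P + \left(P + s \left(P - 2 s\right)\right) = 2 P + s \left(P - 2 s\right)$)
$\frac{1}{\frac{1}{13984} + C{\left(S,34 \right)}} = \frac{1}{\frac{1}{13984} + \left(- 2 \cdot 34^{2} + 2 \cdot 11 + 11 \cdot 34\right)} = \frac{1}{\frac{1}{13984} + \left(\left(-2\right) 1156 + 22 + 374\right)} = \frac{1}{\frac{1}{13984} + \left(-2312 + 22 + 374\right)} = \frac{1}{\frac{1}{13984} - 1916} = \frac{1}{- \frac{26793343}{13984}} = - \frac{13984}{26793343}$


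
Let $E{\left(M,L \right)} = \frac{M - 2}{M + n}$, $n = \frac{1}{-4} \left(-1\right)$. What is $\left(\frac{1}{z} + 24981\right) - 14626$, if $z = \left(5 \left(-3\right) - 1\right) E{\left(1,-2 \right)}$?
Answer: $\frac{662725}{64} \approx 10355.0$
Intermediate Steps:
$n = \frac{1}{4}$ ($n = \left(- \frac{1}{4}\right) \left(-1\right) = \frac{1}{4} \approx 0.25$)
$E{\left(M,L \right)} = \frac{-2 + M}{\frac{1}{4} + M}$ ($E{\left(M,L \right)} = \frac{M - 2}{M + \frac{1}{4}} = \frac{-2 + M}{\frac{1}{4} + M}$)
$z = \frac{64}{5}$ ($z = \left(5 \left(-3\right) - 1\right) \frac{4 \left(-2 + 1\right)}{1 + 4 \cdot 1} = \left(-15 - 1\right) 4 \frac{1}{1 + 4} \left(-1\right) = - 16 \cdot 4 \cdot \frac{1}{5} \left(-1\right) = \left(-16\right) \left(- \frac{4}{5}\right) = \frac{64}{5} \approx 12.8$)
$\left(\frac{1}{z} + 24981\right) - 14626 = \left(\frac{1}{\frac{64}{5}} + 24981\right) - 14626 = \left(\frac{5}{64} + 24981\right) - 14626 = \frac{1598789}{64} - 14626 = \frac{662725}{64}$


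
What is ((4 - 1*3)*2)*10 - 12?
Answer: 8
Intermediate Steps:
((4 - 1*3)*2)*10 - 12 = ((4 - 3)*2)*10 - 12 = (1*2)*10 - 12 = 2*10 - 12 = 20 - 12 = 8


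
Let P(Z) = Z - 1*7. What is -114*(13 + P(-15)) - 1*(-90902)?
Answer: 91928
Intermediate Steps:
P(Z) = -7 + Z (P(Z) = Z - 7 = -7 + Z)
-114*(13 + P(-15)) - 1*(-90902) = -114*(13 + (-7 - 15)) - 1*(-90902) = -114*(13 - 22) + 90902 = -114*(-9) + 90902 = 1026 + 90902 = 91928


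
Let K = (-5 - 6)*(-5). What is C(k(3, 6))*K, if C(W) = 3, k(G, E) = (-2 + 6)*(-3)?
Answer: 165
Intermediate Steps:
k(G, E) = -12 (k(G, E) = 4*(-3) = -12)
K = 55 (K = -11*(-5) = 55)
C(k(3, 6))*K = 3*55 = 165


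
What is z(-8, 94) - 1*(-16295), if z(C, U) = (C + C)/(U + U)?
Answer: 765861/47 ≈ 16295.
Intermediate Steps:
z(C, U) = C/U (z(C, U) = (2*C)/((2*U)) = (2*C)*(1/(2*U)) = C/U)
z(-8, 94) - 1*(-16295) = -8/94 - 1*(-16295) = -8*1/94 + 16295 = -4/47 + 16295 = 765861/47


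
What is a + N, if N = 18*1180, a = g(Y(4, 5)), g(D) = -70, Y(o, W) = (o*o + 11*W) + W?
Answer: 21170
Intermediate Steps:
Y(o, W) = o**2 + 12*W (Y(o, W) = (o**2 + 11*W) + W = o**2 + 12*W)
a = -70
N = 21240
a + N = -70 + 21240 = 21170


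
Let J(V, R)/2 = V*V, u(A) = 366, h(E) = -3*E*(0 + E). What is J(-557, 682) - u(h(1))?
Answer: 620132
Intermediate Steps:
h(E) = -3*E² (h(E) = -3*E*E = -3*E²)
J(V, R) = 2*V² (J(V, R) = 2*(V*V) = 2*V²)
J(-557, 682) - u(h(1)) = 2*(-557)² - 1*366 = 2*310249 - 366 = 620498 - 366 = 620132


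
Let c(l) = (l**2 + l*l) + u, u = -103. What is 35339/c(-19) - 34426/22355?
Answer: 768693651/13837745 ≈ 55.550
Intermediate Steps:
c(l) = -103 + 2*l**2 (c(l) = (l**2 + l*l) - 103 = (l**2 + l**2) - 103 = 2*l**2 - 103 = -103 + 2*l**2)
35339/c(-19) - 34426/22355 = 35339/(-103 + 2*(-19)**2) - 34426/22355 = 35339/(-103 + 2*361) - 34426*1/22355 = 35339/(-103 + 722) - 34426/22355 = 35339/619 - 34426/22355 = 768693651/13837745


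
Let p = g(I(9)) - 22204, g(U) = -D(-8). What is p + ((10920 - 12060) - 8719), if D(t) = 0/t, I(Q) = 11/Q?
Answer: -32063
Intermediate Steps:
D(t) = 0
g(U) = 0 (g(U) = -1*0 = 0)
p = -22204 (p = 0 - 22204 = -22204)
p + ((10920 - 12060) - 8719) = -22204 + ((10920 - 12060) - 8719) = -22204 + (-1140 - 8719) = -22204 - 9859 = -32063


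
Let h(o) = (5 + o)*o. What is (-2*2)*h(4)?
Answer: -144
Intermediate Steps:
h(o) = o*(5 + o)
(-2*2)*h(4) = (-2*2)*(4*(5 + 4)) = (-1*4)*(4*9) = -4*36 = -144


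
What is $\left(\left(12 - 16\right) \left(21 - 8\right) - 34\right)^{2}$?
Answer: $7396$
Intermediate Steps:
$\left(\left(12 - 16\right) \left(21 - 8\right) - 34\right)^{2} = \left(\left(-4\right) 13 - 34\right)^{2} = \left(-52 - 34\right)^{2} = \left(-86\right)^{2} = 7396$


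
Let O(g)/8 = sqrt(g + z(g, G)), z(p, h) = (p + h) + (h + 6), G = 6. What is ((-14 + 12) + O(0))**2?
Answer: 1156 - 96*sqrt(2) ≈ 1020.2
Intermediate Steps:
z(p, h) = 6 + p + 2*h (z(p, h) = (h + p) + (6 + h) = 6 + p + 2*h)
O(g) = 8*sqrt(18 + 2*g) (O(g) = 8*sqrt(g + (6 + g + 2*6)) = 8*sqrt(g + (6 + g + 12)) = 8*sqrt(g + (18 + g)) = 8*sqrt(18 + 2*g))
((-14 + 12) + O(0))**2 = ((-14 + 12) + 8*sqrt(18 + 2*0))**2 = (-2 + 8*sqrt(18 + 0))**2 = (-2 + 8*sqrt(18))**2 = (-2 + 8*(3*sqrt(2)))**2 = (-2 + 24*sqrt(2))**2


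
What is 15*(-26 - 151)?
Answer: -2655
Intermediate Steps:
15*(-26 - 151) = 15*(-177) = -2655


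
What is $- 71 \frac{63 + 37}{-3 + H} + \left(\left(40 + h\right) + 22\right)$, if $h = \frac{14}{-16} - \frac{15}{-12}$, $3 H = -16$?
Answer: $\frac{7315}{8} \approx 914.38$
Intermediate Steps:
$H = - \frac{16}{3}$ ($H = \frac{1}{3} \left(-16\right) = - \frac{16}{3} \approx -5.3333$)
$h = \frac{3}{8}$ ($h = 14 \left(- \frac{1}{16}\right) - - \frac{5}{4} = - \frac{7}{8} + \frac{5}{4} = \frac{3}{8} \approx 0.375$)
$- 71 \frac{63 + 37}{-3 + H} + \left(\left(40 + h\right) + 22\right) = - 71 \frac{63 + 37}{-3 - \frac{16}{3}} + \left(\left(40 + \frac{3}{8}\right) + 22\right) = - 71 \frac{100}{- \frac{25}{3}} + \left(\frac{323}{8} + 22\right) = - 71 \cdot 100 \left(- \frac{3}{25}\right) + \frac{499}{8} = \left(-71\right) \left(-12\right) + \frac{499}{8} = 852 + \frac{499}{8} = \frac{7315}{8}$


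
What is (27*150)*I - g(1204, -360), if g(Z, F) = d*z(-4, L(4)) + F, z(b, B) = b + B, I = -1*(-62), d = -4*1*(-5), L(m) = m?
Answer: 251460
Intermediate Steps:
d = 20 (d = -4*(-5) = 20)
I = 62
z(b, B) = B + b
g(Z, F) = F (g(Z, F) = 20*(4 - 4) + F = 20*0 + F = 0 + F = F)
(27*150)*I - g(1204, -360) = (27*150)*62 - 1*(-360) = 4050*62 + 360 = 251100 + 360 = 251460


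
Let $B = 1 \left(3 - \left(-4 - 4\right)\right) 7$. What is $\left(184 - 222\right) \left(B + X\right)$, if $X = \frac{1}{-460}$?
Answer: $- \frac{672961}{230} \approx -2925.9$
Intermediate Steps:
$X = - \frac{1}{460} \approx -0.0021739$
$B = 77$ ($B = 1 \left(3 - -8\right) 7 = 1 \left(3 + 8\right) 7 = 1 \cdot 11 \cdot 7 = 11 \cdot 7 = 77$)
$\left(184 - 222\right) \left(B + X\right) = \left(184 - 222\right) \left(77 - \frac{1}{460}\right) = \left(184 - 222\right) \frac{35419}{460} = \left(-38\right) \frac{35419}{460} = - \frac{672961}{230}$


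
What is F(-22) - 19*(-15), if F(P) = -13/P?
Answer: 6283/22 ≈ 285.59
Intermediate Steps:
F(-22) - 19*(-15) = -13/(-22) - 19*(-15) = -13*(-1/22) - 1*(-285) = 13/22 + 285 = 6283/22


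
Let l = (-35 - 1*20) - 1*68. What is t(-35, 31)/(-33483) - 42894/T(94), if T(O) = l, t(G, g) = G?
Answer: 478741369/1372803 ≈ 348.73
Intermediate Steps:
l = -123 (l = (-35 - 20) - 68 = -55 - 68 = -123)
T(O) = -123
t(-35, 31)/(-33483) - 42894/T(94) = -35/(-33483) - 42894/(-123) = -35*(-1/33483) - 42894*(-1/123) = 35/33483 + 14298/41 = 478741369/1372803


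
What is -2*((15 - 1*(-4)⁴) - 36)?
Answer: 554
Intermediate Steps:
-2*((15 - 1*(-4)⁴) - 36) = -2*((15 - 1*256) - 36) = -2*((15 - 256) - 36) = -2*(-241 - 36) = -2*(-277) = 554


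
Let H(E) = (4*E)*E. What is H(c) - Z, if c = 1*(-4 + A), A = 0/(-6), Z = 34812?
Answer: -34748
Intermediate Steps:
A = 0 (A = 0*(-⅙) = 0)
c = -4 (c = 1*(-4 + 0) = 1*(-4) = -4)
H(E) = 4*E²
H(c) - Z = 4*(-4)² - 1*34812 = 4*16 - 34812 = 64 - 34812 = -34748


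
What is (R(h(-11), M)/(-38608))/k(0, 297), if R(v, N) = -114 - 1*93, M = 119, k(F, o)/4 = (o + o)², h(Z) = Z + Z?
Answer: 23/6054352128 ≈ 3.7989e-9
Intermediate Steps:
h(Z) = 2*Z
k(F, o) = 16*o² (k(F, o) = 4*(o + o)² = 4*(2*o)² = 4*(4*o²) = 16*o²)
R(v, N) = -207 (R(v, N) = -114 - 93 = -207)
(R(h(-11), M)/(-38608))/k(0, 297) = (-207/(-38608))/((16*297²)) = (-207*(-1/38608))/((16*88209)) = (207/38608)/1411344 = (207/38608)*(1/1411344) = 23/6054352128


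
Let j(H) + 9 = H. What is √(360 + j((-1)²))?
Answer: 4*√22 ≈ 18.762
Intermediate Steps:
j(H) = -9 + H
√(360 + j((-1)²)) = √(360 + (-9 + (-1)²)) = √(360 + (-9 + 1)) = √(360 - 8) = √352 = 4*√22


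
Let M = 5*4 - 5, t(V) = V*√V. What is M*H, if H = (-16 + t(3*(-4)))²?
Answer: -22080 + 11520*I*√3 ≈ -22080.0 + 19953.0*I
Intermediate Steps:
t(V) = V^(3/2)
M = 15 (M = 20 - 5 = 15)
H = (-16 - 24*I*√3)² (H = (-16 + (3*(-4))^(3/2))² = (-16 + (-12)^(3/2))² = (-16 - 24*I*√3)² ≈ -1472.0 + 1330.2*I)
M*H = 15*(-1472 + 768*I*√3) = -22080 + 11520*I*√3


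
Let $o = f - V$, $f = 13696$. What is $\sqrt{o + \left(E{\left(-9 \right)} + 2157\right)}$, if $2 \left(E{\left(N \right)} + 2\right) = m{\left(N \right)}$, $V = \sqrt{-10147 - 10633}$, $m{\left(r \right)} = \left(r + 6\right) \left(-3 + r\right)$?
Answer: $\sqrt{15869 - 2 i \sqrt{5195}} \approx 125.97 - 0.5722 i$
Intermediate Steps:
$m{\left(r \right)} = \left(-3 + r\right) \left(6 + r\right)$ ($m{\left(r \right)} = \left(6 + r\right) \left(-3 + r\right) = \left(-3 + r\right) \left(6 + r\right)$)
$V = 2 i \sqrt{5195}$ ($V = \sqrt{-20780} = 2 i \sqrt{5195} \approx 144.15 i$)
$E{\left(N \right)} = -11 + \frac{N^{2}}{2} + \frac{3 N}{2}$ ($E{\left(N \right)} = -2 + \frac{-18 + N^{2} + 3 N}{2} = -2 + \left(-9 + \frac{N^{2}}{2} + \frac{3 N}{2}\right) = -11 + \frac{N^{2}}{2} + \frac{3 N}{2}$)
$o = 13696 - 2 i \sqrt{5195} \approx 13696.0 - 144.15 i$
$\sqrt{o + \left(E{\left(-9 \right)} + 2157\right)} = \sqrt{\left(13696 - 2 i \sqrt{5195}\right) + \left(\left(-11 + \frac{\left(-9\right)^{2}}{2} + \frac{3}{2} \left(-9\right)\right) + 2157\right)} = \sqrt{\left(13696 - 2 i \sqrt{5195}\right) + \left(\left(-11 + \frac{1}{2} \cdot 81 - \frac{27}{2}\right) + 2157\right)} = \sqrt{\left(13696 - 2 i \sqrt{5195}\right) + \left(\left(-11 + \frac{81}{2} - \frac{27}{2}\right) + 2157\right)} = \sqrt{\left(13696 - 2 i \sqrt{5195}\right) + \left(16 + 2157\right)} = \sqrt{\left(13696 - 2 i \sqrt{5195}\right) + 2173} = \sqrt{15869 - 2 i \sqrt{5195}}$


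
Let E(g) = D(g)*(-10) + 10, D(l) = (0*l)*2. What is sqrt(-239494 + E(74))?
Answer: 2*I*sqrt(59871) ≈ 489.37*I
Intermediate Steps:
D(l) = 0 (D(l) = 0*2 = 0)
E(g) = 10 (E(g) = 0*(-10) + 10 = 0 + 10 = 10)
sqrt(-239494 + E(74)) = sqrt(-239494 + 10) = sqrt(-239484) = 2*I*sqrt(59871)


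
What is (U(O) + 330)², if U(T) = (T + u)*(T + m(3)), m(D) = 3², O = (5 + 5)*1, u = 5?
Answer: 378225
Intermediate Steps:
O = 10 (O = 10*1 = 10)
m(D) = 9
U(T) = (5 + T)*(9 + T) (U(T) = (T + 5)*(T + 9) = (5 + T)*(9 + T))
(U(O) + 330)² = ((45 + 10² + 14*10) + 330)² = ((45 + 100 + 140) + 330)² = (285 + 330)² = 615² = 378225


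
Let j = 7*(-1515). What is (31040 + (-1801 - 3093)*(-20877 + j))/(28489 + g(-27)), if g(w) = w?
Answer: 77051974/14231 ≈ 5414.4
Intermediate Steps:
j = -10605
(31040 + (-1801 - 3093)*(-20877 + j))/(28489 + g(-27)) = (31040 + (-1801 - 3093)*(-20877 - 10605))/(28489 - 27) = (31040 - 4894*(-31482))/28462 = (31040 + 154072908)*(1/28462) = 154103948*(1/28462) = 77051974/14231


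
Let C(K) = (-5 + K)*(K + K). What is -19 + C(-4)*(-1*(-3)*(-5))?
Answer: -1099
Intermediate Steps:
C(K) = 2*K*(-5 + K) (C(K) = (-5 + K)*(2*K) = 2*K*(-5 + K))
-19 + C(-4)*(-1*(-3)*(-5)) = -19 + (2*(-4)*(-5 - 4))*(-1*(-3)*(-5)) = -19 + (2*(-4)*(-9))*(3*(-5)) = -19 + 72*(-15) = -19 - 1080 = -1099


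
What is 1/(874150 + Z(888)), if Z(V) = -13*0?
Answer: 1/874150 ≈ 1.1440e-6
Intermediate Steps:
Z(V) = 0
1/(874150 + Z(888)) = 1/(874150 + 0) = 1/874150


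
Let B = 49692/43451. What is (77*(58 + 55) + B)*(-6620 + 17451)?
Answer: 4095383526533/43451 ≈ 9.4253e+7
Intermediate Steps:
B = 49692/43451 (B = 49692*(1/43451) = 49692/43451 ≈ 1.1436)
(77*(58 + 55) + B)*(-6620 + 17451) = (77*(58 + 55) + 49692/43451)*(-6620 + 17451) = (77*113 + 49692/43451)*10831 = (8701 + 49692/43451)*10831 = (378116843/43451)*10831 = 4095383526533/43451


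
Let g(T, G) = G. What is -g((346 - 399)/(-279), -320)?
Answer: 320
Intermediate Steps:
-g((346 - 399)/(-279), -320) = -1*(-320) = 320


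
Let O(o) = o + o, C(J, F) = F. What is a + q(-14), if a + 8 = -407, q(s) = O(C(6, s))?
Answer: -443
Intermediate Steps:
O(o) = 2*o
q(s) = 2*s
a = -415 (a = -8 - 407 = -415)
a + q(-14) = -415 + 2*(-14) = -415 - 28 = -443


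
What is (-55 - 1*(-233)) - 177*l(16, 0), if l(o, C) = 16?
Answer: -2654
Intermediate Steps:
(-55 - 1*(-233)) - 177*l(16, 0) = (-55 - 1*(-233)) - 177*16 = (-55 + 233) - 2832 = 178 - 2832 = -2654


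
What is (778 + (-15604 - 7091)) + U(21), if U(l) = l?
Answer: -21896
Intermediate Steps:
(778 + (-15604 - 7091)) + U(21) = (778 + (-15604 - 7091)) + 21 = (778 - 22695) + 21 = -21917 + 21 = -21896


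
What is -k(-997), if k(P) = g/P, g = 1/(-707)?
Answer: -1/704879 ≈ -1.4187e-6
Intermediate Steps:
g = -1/707 ≈ -0.0014144
k(P) = -1/(707*P)
-k(-997) = -(-1)/(707*(-997)) = -(-1)*(-1)/(707*997) = -1*1/704879 = -1/704879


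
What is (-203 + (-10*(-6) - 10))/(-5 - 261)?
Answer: 153/266 ≈ 0.57519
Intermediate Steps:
(-203 + (-10*(-6) - 10))/(-5 - 261) = (-203 + (60 - 10))/(-266) = (-203 + 50)*(-1/266) = -153*(-1/266) = 153/266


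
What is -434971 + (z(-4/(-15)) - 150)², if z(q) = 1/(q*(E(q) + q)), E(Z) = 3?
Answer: -15858665311/38416 ≈ -4.1281e+5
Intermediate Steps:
z(q) = 1/(q*(3 + q))
-434971 + (z(-4/(-15)) - 150)² = -434971 + (1/(((-4/(-15)))*(3 - 4/(-15))) - 150)² = -434971 + (1/(((-4*(-1/15)))*(3 - 4*(-1/15))) - 150)² = -434971 + (1/((4/15)*(3 + 4/15)) - 150)² = -434971 + (15/(4*(49/15)) - 150)² = -434971 + ((15/4)*(15/49) - 150)² = -434971 + (225/196 - 150)² = -434971 + (-29175/196)² = -434971 + 851180625/38416 = -15858665311/38416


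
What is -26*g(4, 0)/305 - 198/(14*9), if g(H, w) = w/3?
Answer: -11/7 ≈ -1.5714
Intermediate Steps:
g(H, w) = w/3 (g(H, w) = w*(⅓) = w/3)
-26*g(4, 0)/305 - 198/(14*9) = -26*0/3/305 - 198/(14*9) = -26*0*(1/305) - 198/126 = 0*(1/305) - 198*1/126 = 0 - 11/7 = -11/7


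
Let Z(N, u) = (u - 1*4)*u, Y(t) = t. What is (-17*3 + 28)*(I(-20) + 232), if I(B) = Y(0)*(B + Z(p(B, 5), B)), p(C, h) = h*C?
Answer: -5336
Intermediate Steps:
p(C, h) = C*h
Z(N, u) = u*(-4 + u) (Z(N, u) = (u - 4)*u = (-4 + u)*u = u*(-4 + u))
I(B) = 0 (I(B) = 0*(B + B*(-4 + B)) = 0)
(-17*3 + 28)*(I(-20) + 232) = (-17*3 + 28)*(0 + 232) = (-51 + 28)*232 = -23*232 = -5336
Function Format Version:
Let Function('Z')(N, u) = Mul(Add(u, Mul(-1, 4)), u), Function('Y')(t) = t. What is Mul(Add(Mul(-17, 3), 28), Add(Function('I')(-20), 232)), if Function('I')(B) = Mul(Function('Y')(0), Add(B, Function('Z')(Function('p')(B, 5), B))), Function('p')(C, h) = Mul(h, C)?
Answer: -5336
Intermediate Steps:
Function('p')(C, h) = Mul(C, h)
Function('Z')(N, u) = Mul(u, Add(-4, u)) (Function('Z')(N, u) = Mul(Add(u, -4), u) = Mul(Add(-4, u), u) = Mul(u, Add(-4, u)))
Function('I')(B) = 0 (Function('I')(B) = Mul(0, Add(B, Mul(B, Add(-4, B)))) = 0)
Mul(Add(Mul(-17, 3), 28), Add(Function('I')(-20), 232)) = Mul(Add(Mul(-17, 3), 28), Add(0, 232)) = Mul(Add(-51, 28), 232) = Mul(-23, 232) = -5336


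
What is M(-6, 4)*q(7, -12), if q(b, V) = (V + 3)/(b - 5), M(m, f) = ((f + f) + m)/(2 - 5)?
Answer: 3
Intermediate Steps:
M(m, f) = -2*f/3 - m/3 (M(m, f) = (2*f + m)/(-3) = (m + 2*f)*(-⅓) = -2*f/3 - m/3)
q(b, V) = (3 + V)/(-5 + b)
M(-6, 4)*q(7, -12) = (-⅔*4 - ⅓*(-6))*((3 - 12)/(-5 + 7)) = (-8/3 + 2)*(-9/2) = -(-9)/3 = -⅔*(-9/2) = 3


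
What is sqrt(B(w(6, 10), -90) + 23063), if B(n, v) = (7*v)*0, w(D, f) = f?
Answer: sqrt(23063) ≈ 151.86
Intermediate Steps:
B(n, v) = 0
sqrt(B(w(6, 10), -90) + 23063) = sqrt(0 + 23063) = sqrt(23063)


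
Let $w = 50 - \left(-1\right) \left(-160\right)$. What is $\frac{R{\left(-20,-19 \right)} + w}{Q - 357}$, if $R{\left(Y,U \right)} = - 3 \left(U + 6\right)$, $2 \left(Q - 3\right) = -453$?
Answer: $\frac{142}{1161} \approx 0.12231$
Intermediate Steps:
$Q = - \frac{447}{2}$ ($Q = 3 + \frac{1}{2} \left(-453\right) = 3 - \frac{453}{2} = - \frac{447}{2} \approx -223.5$)
$R{\left(Y,U \right)} = -18 - 3 U$ ($R{\left(Y,U \right)} = - 3 \left(6 + U\right) = -18 - 3 U$)
$w = -110$ ($w = 50 - 160 = -110$)
$\frac{R{\left(-20,-19 \right)} + w}{Q - 357} = \frac{\left(-18 - -57\right) - 110}{- \frac{447}{2} - 357} = \frac{\left(-18 + 57\right) - 110}{- \frac{1161}{2}} = \left(39 - 110\right) \left(- \frac{2}{1161}\right) = \left(-71\right) \left(- \frac{2}{1161}\right) = \frac{142}{1161}$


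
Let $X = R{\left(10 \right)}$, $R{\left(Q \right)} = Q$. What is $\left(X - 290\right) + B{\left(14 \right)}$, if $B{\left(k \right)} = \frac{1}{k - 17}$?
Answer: $- \frac{841}{3} \approx -280.33$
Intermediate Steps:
$B{\left(k \right)} = \frac{1}{-17 + k}$
$X = 10$
$\left(X - 290\right) + B{\left(14 \right)} = \left(10 - 290\right) + \frac{1}{-17 + 14} = -280 + \frac{1}{-3} = -280 - \frac{1}{3} = - \frac{841}{3}$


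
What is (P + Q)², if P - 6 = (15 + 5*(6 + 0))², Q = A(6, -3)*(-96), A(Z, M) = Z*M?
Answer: 14130081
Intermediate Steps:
A(Z, M) = M*Z
Q = 1728 (Q = -3*6*(-96) = -18*(-96) = 1728)
P = 2031 (P = 6 + (15 + 5*(6 + 0))² = 6 + (15 + 5*6)² = 6 + (15 + 30)² = 6 + 45² = 6 + 2025 = 2031)
(P + Q)² = (2031 + 1728)² = 3759² = 14130081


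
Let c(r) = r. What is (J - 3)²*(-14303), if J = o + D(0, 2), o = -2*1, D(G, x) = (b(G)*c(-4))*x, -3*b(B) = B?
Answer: -357575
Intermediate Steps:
b(B) = -B/3
D(G, x) = 4*G*x/3 (D(G, x) = (-G/3*(-4))*x = (4*G/3)*x = 4*G*x/3)
o = -2
J = -2 (J = -2 + (4/3)*0*2 = -2 + 0 = -2)
(J - 3)²*(-14303) = (-2 - 3)²*(-14303) = (-5)²*(-14303) = 25*(-14303) = -357575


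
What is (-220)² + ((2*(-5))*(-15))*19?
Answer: 51250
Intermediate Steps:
(-220)² + ((2*(-5))*(-15))*19 = 48400 - 10*(-15)*19 = 48400 + 150*19 = 48400 + 2850 = 51250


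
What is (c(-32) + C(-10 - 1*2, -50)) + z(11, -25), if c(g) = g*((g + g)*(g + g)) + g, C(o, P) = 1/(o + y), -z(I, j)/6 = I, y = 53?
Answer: -5377969/41 ≈ -1.3117e+5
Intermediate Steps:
z(I, j) = -6*I
C(o, P) = 1/(53 + o) (C(o, P) = 1/(o + 53) = 1/(53 + o))
c(g) = g + 4*g**3 (c(g) = g*((2*g)*(2*g)) + g = g*(4*g**2) + g = 4*g**3 + g = g + 4*g**3)
(c(-32) + C(-10 - 1*2, -50)) + z(11, -25) = ((-32 + 4*(-32)**3) + 1/(53 + (-10 - 1*2))) - 6*11 = ((-32 + 4*(-32768)) + 1/(53 + (-10 - 2))) - 66 = ((-32 - 131072) + 1/(53 - 12)) - 66 = (-131104 + 1/41) - 66 = -5375263/41 - 66 = -5377969/41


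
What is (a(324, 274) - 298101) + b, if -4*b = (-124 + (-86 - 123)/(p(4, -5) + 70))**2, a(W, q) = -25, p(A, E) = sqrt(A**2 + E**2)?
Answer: -28535748508261/94439524 + 64491757*sqrt(41)/23609881 ≈ -3.0214e+5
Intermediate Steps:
b = -(-124 - 209/(70 + sqrt(41)))**2/4 (b = -(-124 + (-86 - 123)/(sqrt(4**2 + (-5)**2) + 70))**2/4 = -(-124 - 209/(sqrt(16 + 25) + 70))**2/4 = -(-124 - 209/(sqrt(41) + 70))**2/4 = -(-124 - 209/(70 + sqrt(41)))**2/4 ≈ -4015.5)
(a(324, 274) - 298101) + b = (-25 - 298101) + (-380870976237/94439524 + 64491757*sqrt(41)/23609881) = -298126 + (-380870976237/94439524 + 64491757*sqrt(41)/23609881) = -28535748508261/94439524 + 64491757*sqrt(41)/23609881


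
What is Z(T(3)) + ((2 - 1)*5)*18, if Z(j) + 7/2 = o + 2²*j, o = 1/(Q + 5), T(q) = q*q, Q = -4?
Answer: 247/2 ≈ 123.50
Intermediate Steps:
T(q) = q²
o = 1 (o = 1/(-4 + 5) = 1/1 = 1)
Z(j) = -5/2 + 4*j (Z(j) = -7/2 + (1 + 2²*j) = -7/2 + (1 + 4*j) = -5/2 + 4*j)
Z(T(3)) + ((2 - 1)*5)*18 = (-5/2 + 4*3²) + ((2 - 1)*5)*18 = (-5/2 + 4*9) + (1*5)*18 = (-5/2 + 36) + 5*18 = 67/2 + 90 = 247/2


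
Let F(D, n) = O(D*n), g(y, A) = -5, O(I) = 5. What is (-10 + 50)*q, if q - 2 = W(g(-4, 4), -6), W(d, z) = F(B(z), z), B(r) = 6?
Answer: 280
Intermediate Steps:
F(D, n) = 5
W(d, z) = 5
q = 7 (q = 2 + 5 = 7)
(-10 + 50)*q = (-10 + 50)*7 = 40*7 = 280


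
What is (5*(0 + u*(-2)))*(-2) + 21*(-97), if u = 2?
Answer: -1997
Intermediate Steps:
(5*(0 + u*(-2)))*(-2) + 21*(-97) = (5*(0 + 2*(-2)))*(-2) + 21*(-97) = (5*(0 - 4))*(-2) - 2037 = (5*(-4))*(-2) - 2037 = -20*(-2) - 2037 = 40 - 2037 = -1997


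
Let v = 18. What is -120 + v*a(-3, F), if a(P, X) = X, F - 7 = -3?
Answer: -48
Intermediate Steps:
F = 4 (F = 7 - 3 = 4)
-120 + v*a(-3, F) = -120 + 18*4 = -120 + 72 = -48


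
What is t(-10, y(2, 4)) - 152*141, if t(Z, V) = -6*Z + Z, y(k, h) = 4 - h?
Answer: -21382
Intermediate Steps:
t(Z, V) = -5*Z
t(-10, y(2, 4)) - 152*141 = -5*(-10) - 152*141 = 50 - 21432 = -21382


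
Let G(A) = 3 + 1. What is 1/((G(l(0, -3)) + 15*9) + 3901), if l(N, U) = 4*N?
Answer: 1/4040 ≈ 0.00024752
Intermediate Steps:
G(A) = 4
1/((G(l(0, -3)) + 15*9) + 3901) = 1/((4 + 15*9) + 3901) = 1/((4 + 135) + 3901) = 1/(139 + 3901) = 1/4040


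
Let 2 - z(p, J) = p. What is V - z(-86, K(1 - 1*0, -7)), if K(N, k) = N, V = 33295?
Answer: 33207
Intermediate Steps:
z(p, J) = 2 - p
V - z(-86, K(1 - 1*0, -7)) = 33295 - (2 - 1*(-86)) = 33295 - (2 + 86) = 33295 - 1*88 = 33295 - 88 = 33207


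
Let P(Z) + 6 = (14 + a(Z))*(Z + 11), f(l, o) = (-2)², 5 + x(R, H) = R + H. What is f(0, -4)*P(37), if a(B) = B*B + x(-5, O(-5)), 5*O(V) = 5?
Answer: 263784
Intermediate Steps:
O(V) = 1 (O(V) = (⅕)*5 = 1)
x(R, H) = -5 + H + R (x(R, H) = -5 + (R + H) = -5 + (H + R) = -5 + H + R)
f(l, o) = 4
a(B) = -9 + B² (a(B) = B*B + (-5 + 1 - 5) = B² - 9 = -9 + B²)
P(Z) = -6 + (5 + Z²)*(11 + Z) (P(Z) = -6 + (14 + (-9 + Z²))*(Z + 11) = -6 + (5 + Z²)*(11 + Z))
f(0, -4)*P(37) = 4*(49 + 37³ + 5*37 + 11*37²) = 4*(49 + 50653 + 185 + 11*1369) = 4*(49 + 50653 + 185 + 15059) = 4*65946 = 263784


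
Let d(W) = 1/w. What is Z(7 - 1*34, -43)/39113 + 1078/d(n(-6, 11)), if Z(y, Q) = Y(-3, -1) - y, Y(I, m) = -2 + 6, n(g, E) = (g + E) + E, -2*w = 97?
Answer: -2044944948/39113 ≈ -52283.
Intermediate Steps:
w = -97/2 (w = -1/2*97 = -97/2 ≈ -48.500)
n(g, E) = g + 2*E (n(g, E) = (E + g) + E = g + 2*E)
d(W) = -2/97 (d(W) = 1/(-97/2) = -2/97)
Y(I, m) = 4
Z(y, Q) = 4 - y
Z(7 - 1*34, -43)/39113 + 1078/d(n(-6, 11)) = (4 - (7 - 1*34))/39113 + 1078/(-2/97) = (4 - (7 - 34))*(1/39113) + 1078*(-97/2) = (4 - 1*(-27))*(1/39113) - 52283 = (4 + 27)*(1/39113) - 52283 = 31*(1/39113) - 52283 = 31/39113 - 52283 = -2044944948/39113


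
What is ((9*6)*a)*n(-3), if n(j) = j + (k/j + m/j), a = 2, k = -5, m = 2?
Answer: -216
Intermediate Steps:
n(j) = j - 3/j (n(j) = j + (-5/j + 2/j) = j - 3/j)
((9*6)*a)*n(-3) = ((9*6)*2)*(-3 - 3/(-3)) = (54*2)*(-3 - 3*(-⅓)) = 108*(-3 + 1) = 108*(-2) = -216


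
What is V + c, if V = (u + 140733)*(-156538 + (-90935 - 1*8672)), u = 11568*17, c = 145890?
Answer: -86420359515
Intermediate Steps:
u = 196656
V = -86420505405 (V = (196656 + 140733)*(-156538 + (-90935 - 1*8672)) = 337389*(-156538 + (-90935 - 8672)) = 337389*(-156538 - 99607) = 337389*(-256145) = -86420505405)
V + c = -86420505405 + 145890 = -86420359515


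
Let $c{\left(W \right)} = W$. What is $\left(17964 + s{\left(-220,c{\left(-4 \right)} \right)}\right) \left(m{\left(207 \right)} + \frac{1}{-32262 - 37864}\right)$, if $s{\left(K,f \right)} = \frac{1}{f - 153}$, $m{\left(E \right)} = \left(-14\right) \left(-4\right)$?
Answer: $\frac{11075657788085}{11009782} \approx 1.006 \cdot 10^{6}$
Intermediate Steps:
$m{\left(E \right)} = 56$
$s{\left(K,f \right)} = \frac{1}{-153 + f}$
$\left(17964 + s{\left(-220,c{\left(-4 \right)} \right)}\right) \left(m{\left(207 \right)} + \frac{1}{-32262 - 37864}\right) = \left(17964 + \frac{1}{-153 - 4}\right) \left(56 + \frac{1}{-32262 - 37864}\right) = \left(17964 + \frac{1}{-157}\right) \left(56 + \frac{1}{-70126}\right) = \left(17964 - \frac{1}{157}\right) \left(56 - \frac{1}{70126}\right) = \frac{2820347}{157} \cdot \frac{3927055}{70126} = \frac{11075657788085}{11009782}$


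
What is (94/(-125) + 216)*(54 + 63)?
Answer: 3148002/125 ≈ 25184.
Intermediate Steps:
(94/(-125) + 216)*(54 + 63) = (94*(-1/125) + 216)*117 = (-94/125 + 216)*117 = (26906/125)*117 = 3148002/125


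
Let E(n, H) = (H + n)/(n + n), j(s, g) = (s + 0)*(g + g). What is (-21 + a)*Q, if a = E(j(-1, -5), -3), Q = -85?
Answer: 7021/4 ≈ 1755.3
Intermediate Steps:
j(s, g) = 2*g*s (j(s, g) = s*(2*g) = 2*g*s)
E(n, H) = (H + n)/(2*n) (E(n, H) = (H + n)/((2*n)) = (H + n)*(1/(2*n)) = (H + n)/(2*n))
a = 7/20 (a = (-3 + 2*(-5)*(-1))/(2*((2*(-5)*(-1)))) = (1/2)*(-3 + 10)/10 = (1/2)*(1/10)*7 = 7/20 ≈ 0.35000)
(-21 + a)*Q = (-21 + 7/20)*(-85) = -413/20*(-85) = 7021/4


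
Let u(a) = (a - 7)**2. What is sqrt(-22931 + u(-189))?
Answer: sqrt(15485) ≈ 124.44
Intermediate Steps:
u(a) = (-7 + a)**2
sqrt(-22931 + u(-189)) = sqrt(-22931 + (-7 - 189)**2) = sqrt(-22931 + (-196)**2) = sqrt(-22931 + 38416) = sqrt(15485)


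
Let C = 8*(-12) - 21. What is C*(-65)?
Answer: 7605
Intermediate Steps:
C = -117 (C = -96 - 21 = -117)
C*(-65) = -117*(-65) = 7605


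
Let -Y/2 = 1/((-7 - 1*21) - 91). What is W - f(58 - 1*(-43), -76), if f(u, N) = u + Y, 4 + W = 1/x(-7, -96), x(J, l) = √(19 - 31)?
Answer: -12497/119 - I*√3/6 ≈ -105.02 - 0.28868*I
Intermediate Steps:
x(J, l) = 2*I*√3 (x(J, l) = √(-12) = 2*I*√3)
Y = 2/119 (Y = -2/((-7 - 1*21) - 91) = -2/((-7 - 21) - 91) = -2/(-28 - 91) = -2/(-119) = -2*(-1/119) = 2/119 ≈ 0.016807)
W = -4 - I*√3/6 (W = -4 + 1/(2*I*√3) = -4 - I*√3/6 ≈ -4.0 - 0.28868*I)
f(u, N) = 2/119 + u (f(u, N) = u + 2/119 = 2/119 + u)
W - f(58 - 1*(-43), -76) = (-4 - I*√3/6) - (2/119 + (58 - 1*(-43))) = (-4 - I*√3/6) - (2/119 + (58 + 43)) = (-4 - I*√3/6) - (2/119 + 101) = (-4 - I*√3/6) - 1*12021/119 = (-4 - I*√3/6) - 12021/119 = -12497/119 - I*√3/6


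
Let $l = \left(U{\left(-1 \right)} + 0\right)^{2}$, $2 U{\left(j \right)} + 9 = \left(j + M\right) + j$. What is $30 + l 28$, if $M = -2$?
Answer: $1213$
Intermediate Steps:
$U{\left(j \right)} = - \frac{11}{2} + j$ ($U{\left(j \right)} = - \frac{9}{2} + \frac{\left(j - 2\right) + j}{2} = - \frac{9}{2} + \frac{\left(-2 + j\right) + j}{2} = - \frac{9}{2} + \frac{-2 + 2 j}{2} = - \frac{9}{2} + \left(-1 + j\right) = - \frac{11}{2} + j$)
$l = \frac{169}{4}$ ($l = \left(\left(- \frac{11}{2} - 1\right) + 0\right)^{2} = \left(- \frac{13}{2} + 0\right)^{2} = \left(- \frac{13}{2}\right)^{2} = \frac{169}{4} \approx 42.25$)
$30 + l 28 = 30 + \frac{169}{4} \cdot 28 = 30 + 1183 = 1213$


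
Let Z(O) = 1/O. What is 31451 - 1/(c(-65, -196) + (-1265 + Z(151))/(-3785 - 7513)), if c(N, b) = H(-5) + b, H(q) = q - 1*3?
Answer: 5469842058338/173916289 ≈ 31451.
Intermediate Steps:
H(q) = -3 + q (H(q) = q - 3 = -3 + q)
c(N, b) = -8 + b (c(N, b) = (-3 - 5) + b = -8 + b)
31451 - 1/(c(-65, -196) + (-1265 + Z(151))/(-3785 - 7513)) = 31451 - 1/((-8 - 196) + (-1265 + 1/151)/(-3785 - 7513)) = 31451 - 1/(-204 + (-1265 + 1/151)/(-11298)) = 31451 - 1/(-204 - 191014/151*(-1/11298)) = 31451 - 1/(-204 + 95507/852999) = 31451 - 1/(-173916289/852999) = 31451 - 1*(-852999/173916289) = 31451 + 852999/173916289 = 5469842058338/173916289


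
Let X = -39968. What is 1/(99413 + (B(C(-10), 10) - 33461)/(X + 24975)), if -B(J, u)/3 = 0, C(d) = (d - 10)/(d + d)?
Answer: 14993/1490532570 ≈ 1.0059e-5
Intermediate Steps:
C(d) = (-10 + d)/(2*d) (C(d) = (-10 + d)/((2*d)) = (-10 + d)*(1/(2*d)) = (-10 + d)/(2*d))
B(J, u) = 0 (B(J, u) = -3*0 = 0)
1/(99413 + (B(C(-10), 10) - 33461)/(X + 24975)) = 1/(99413 + (0 - 33461)/(-39968 + 24975)) = 1/(99413 - 33461/(-14993)) = 1/(99413 - 33461*(-1/14993)) = 1/(99413 + 33461/14993) = 1/(1490532570/14993) = 14993/1490532570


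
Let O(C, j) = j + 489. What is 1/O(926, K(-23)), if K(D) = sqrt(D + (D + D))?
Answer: 163/79730 - I*sqrt(69)/239190 ≈ 0.0020444 - 3.4728e-5*I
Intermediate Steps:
K(D) = sqrt(3)*sqrt(D) (K(D) = sqrt(D + 2*D) = sqrt(3*D) = sqrt(3)*sqrt(D))
O(C, j) = 489 + j
1/O(926, K(-23)) = 1/(489 + sqrt(3)*sqrt(-23)) = 1/(489 + sqrt(3)*(I*sqrt(23))) = 1/(489 + I*sqrt(69))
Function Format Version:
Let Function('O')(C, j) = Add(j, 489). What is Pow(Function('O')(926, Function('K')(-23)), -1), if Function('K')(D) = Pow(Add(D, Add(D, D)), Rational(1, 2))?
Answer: Add(Rational(163, 79730), Mul(Rational(-1, 239190), I, Pow(69, Rational(1, 2)))) ≈ Add(0.0020444, Mul(-3.4728e-5, I))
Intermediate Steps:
Function('K')(D) = Mul(Pow(3, Rational(1, 2)), Pow(D, Rational(1, 2))) (Function('K')(D) = Pow(Add(D, Mul(2, D)), Rational(1, 2)) = Pow(Mul(3, D), Rational(1, 2)) = Mul(Pow(3, Rational(1, 2)), Pow(D, Rational(1, 2))))
Function('O')(C, j) = Add(489, j)
Pow(Function('O')(926, Function('K')(-23)), -1) = Pow(Add(489, Mul(Pow(3, Rational(1, 2)), Pow(-23, Rational(1, 2)))), -1) = Pow(Add(489, Mul(Pow(3, Rational(1, 2)), Mul(I, Pow(23, Rational(1, 2))))), -1) = Pow(Add(489, Mul(I, Pow(69, Rational(1, 2)))), -1)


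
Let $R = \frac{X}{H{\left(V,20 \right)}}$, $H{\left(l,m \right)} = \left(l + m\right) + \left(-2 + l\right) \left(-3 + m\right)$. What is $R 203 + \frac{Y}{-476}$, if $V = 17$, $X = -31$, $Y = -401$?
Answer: $- \frac{359797}{17374} \approx -20.709$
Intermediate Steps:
$H{\left(l,m \right)} = l + m + \left(-3 + m\right) \left(-2 + l\right)$ ($H{\left(l,m \right)} = \left(l + m\right) + \left(-3 + m\right) \left(-2 + l\right) = l + m + \left(-3 + m\right) \left(-2 + l\right)$)
$R = - \frac{31}{292}$ ($R = - \frac{31}{6 - 20 - 34 + 17 \cdot 20} = - \frac{31}{6 - 20 - 34 + 340} = - \frac{31}{292} \approx -0.10616$)
$R 203 + \frac{Y}{-476} = \left(- \frac{31}{292}\right) 203 - \frac{401}{-476} = - \frac{6293}{292} - - \frac{401}{476} = - \frac{6293}{292} + \frac{401}{476} = - \frac{359797}{17374}$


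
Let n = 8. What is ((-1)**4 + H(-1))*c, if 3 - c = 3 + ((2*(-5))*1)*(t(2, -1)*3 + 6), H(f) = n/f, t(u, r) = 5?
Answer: -1470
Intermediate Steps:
H(f) = 8/f
c = 210 (c = 3 - (3 + ((2*(-5))*1)*(5*3 + 6)) = 3 - (3 + (-10*1)*(15 + 6)) = 3 - (3 - 10*21) = 3 - (3 - 210) = 3 - 1*(-207) = 3 + 207 = 210)
((-1)**4 + H(-1))*c = ((-1)**4 + 8/(-1))*210 = (1 + 8*(-1))*210 = (1 - 8)*210 = -7*210 = -1470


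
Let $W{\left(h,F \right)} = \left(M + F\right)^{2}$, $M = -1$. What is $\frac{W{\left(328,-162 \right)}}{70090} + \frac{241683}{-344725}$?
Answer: $- \frac{9546703}{29646350} \approx -0.32202$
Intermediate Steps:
$W{\left(h,F \right)} = \left(-1 + F\right)^{2}$
$\frac{W{\left(328,-162 \right)}}{70090} + \frac{241683}{-344725} = \frac{\left(-1 - 162\right)^{2}}{70090} + \frac{241683}{-344725} = \left(-163\right)^{2} \cdot \frac{1}{70090} + 241683 \left(- \frac{1}{344725}\right) = 26569 \cdot \frac{1}{70090} - \frac{241683}{344725} = \frac{163}{430} - \frac{241683}{344725} = - \frac{9546703}{29646350}$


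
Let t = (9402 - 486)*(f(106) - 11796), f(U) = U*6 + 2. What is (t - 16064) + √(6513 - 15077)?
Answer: -99500792 + 2*I*√2141 ≈ -9.9501e+7 + 92.542*I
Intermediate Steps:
f(U) = 2 + 6*U (f(U) = 6*U + 2 = 2 + 6*U)
t = -99484728 (t = (9402 - 486)*((2 + 6*106) - 11796) = 8916*((2 + 636) - 11796) = 8916*(638 - 11796) = 8916*(-11158) = -99484728)
(t - 16064) + √(6513 - 15077) = (-99484728 - 16064) + √(6513 - 15077) = -99500792 + √(-8564) = -99500792 + 2*I*√2141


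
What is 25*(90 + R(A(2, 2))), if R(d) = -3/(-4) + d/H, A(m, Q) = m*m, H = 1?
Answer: 9475/4 ≈ 2368.8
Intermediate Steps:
A(m, Q) = m²
R(d) = ¾ + d (R(d) = -3/(-4) + d/1 = -3*(-¼) + d*1 = ¾ + d)
25*(90 + R(A(2, 2))) = 25*(90 + (¾ + 2²)) = 25*(90 + (¾ + 4)) = 25*(90 + 19/4) = 25*(379/4) = 9475/4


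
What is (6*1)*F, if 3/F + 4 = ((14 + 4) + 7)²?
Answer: 2/69 ≈ 0.028986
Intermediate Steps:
F = 1/207 (F = 3/(-4 + ((14 + 4) + 7)²) = 3/(-4 + (18 + 7)²) = 3/(-4 + 25²) = 3/(-4 + 625) = 3/621 = 3*(1/621) = 1/207 ≈ 0.0048309)
(6*1)*F = (6*1)*(1/207) = 6*(1/207) = 2/69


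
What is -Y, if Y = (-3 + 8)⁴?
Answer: -625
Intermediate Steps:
Y = 625 (Y = 5⁴ = 625)
-Y = -1*625 = -625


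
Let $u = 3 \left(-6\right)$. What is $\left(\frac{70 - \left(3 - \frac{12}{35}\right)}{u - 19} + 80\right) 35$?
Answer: $\frac{101243}{37} \approx 2736.3$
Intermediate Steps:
$u = -18$
$\left(\frac{70 - \left(3 - \frac{12}{35}\right)}{u - 19} + 80\right) 35 = \left(\frac{70 - \left(3 - \frac{12}{35}\right)}{-18 - 19} + 80\right) 35 = \left(\frac{70 - \frac{93}{35}}{-37} + 80\right) 35 = \left(\left(70 + \left(\frac{12}{35} - 3\right)\right) \left(- \frac{1}{37}\right) + 80\right) 35 = \left(\left(70 - \frac{93}{35}\right) \left(- \frac{1}{37}\right) + 80\right) 35 = \left(\frac{2357}{35} \left(- \frac{1}{37}\right) + 80\right) 35 = \left(- \frac{2357}{1295} + 80\right) 35 = \frac{101243}{1295} \cdot 35 = \frac{101243}{37}$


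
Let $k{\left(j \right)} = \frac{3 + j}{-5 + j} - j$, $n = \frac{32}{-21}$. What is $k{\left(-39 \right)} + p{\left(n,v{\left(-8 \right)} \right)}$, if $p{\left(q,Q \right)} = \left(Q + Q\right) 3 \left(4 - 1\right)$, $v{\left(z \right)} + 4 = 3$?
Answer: $\frac{240}{11} \approx 21.818$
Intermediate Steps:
$n = - \frac{32}{21}$ ($n = 32 \left(- \frac{1}{21}\right) = - \frac{32}{21} \approx -1.5238$)
$v{\left(z \right)} = -1$ ($v{\left(z \right)} = -4 + 3 = -1$)
$p{\left(q,Q \right)} = 18 Q$ ($p{\left(q,Q \right)} = 2 Q 3 \cdot 3 = 2 Q 9 = 18 Q$)
$k{\left(j \right)} = - j + \frac{3 + j}{-5 + j}$ ($k{\left(j \right)} = \frac{3 + j}{-5 + j} - j = - j + \frac{3 + j}{-5 + j}$)
$k{\left(-39 \right)} + p{\left(n,v{\left(-8 \right)} \right)} = \frac{3 - \left(-39\right)^{2} + 6 \left(-39\right)}{-5 - 39} + 18 \left(-1\right) = \frac{3 - 1521 - 234}{-44} - 18 = - \frac{3 - 1521 - 234}{44} - 18 = \left(- \frac{1}{44}\right) \left(-1752\right) - 18 = \frac{438}{11} - 18 = \frac{240}{11}$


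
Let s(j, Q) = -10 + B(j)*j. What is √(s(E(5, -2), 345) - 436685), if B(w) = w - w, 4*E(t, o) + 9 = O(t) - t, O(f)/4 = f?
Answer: I*√436695 ≈ 660.83*I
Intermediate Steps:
O(f) = 4*f
E(t, o) = -9/4 + 3*t/4 (E(t, o) = -9/4 + (4*t - t)/4 = -9/4 + (3*t)/4 = -9/4 + 3*t/4)
B(w) = 0
s(j, Q) = -10 (s(j, Q) = -10 + 0*j = -10 + 0 = -10)
√(s(E(5, -2), 345) - 436685) = √(-10 - 436685) = √(-436695) = I*√436695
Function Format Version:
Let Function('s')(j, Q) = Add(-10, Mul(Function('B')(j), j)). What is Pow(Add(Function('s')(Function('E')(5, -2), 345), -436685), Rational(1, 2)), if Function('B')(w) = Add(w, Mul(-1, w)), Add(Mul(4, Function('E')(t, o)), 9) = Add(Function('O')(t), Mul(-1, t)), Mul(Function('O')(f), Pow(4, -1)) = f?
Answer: Mul(I, Pow(436695, Rational(1, 2))) ≈ Mul(660.83, I)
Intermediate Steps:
Function('O')(f) = Mul(4, f)
Function('E')(t, o) = Add(Rational(-9, 4), Mul(Rational(3, 4), t)) (Function('E')(t, o) = Add(Rational(-9, 4), Mul(Rational(1, 4), Add(Mul(4, t), Mul(-1, t)))) = Add(Rational(-9, 4), Mul(Rational(1, 4), Mul(3, t))) = Add(Rational(-9, 4), Mul(Rational(3, 4), t)))
Function('B')(w) = 0
Function('s')(j, Q) = -10 (Function('s')(j, Q) = Add(-10, Mul(0, j)) = Add(-10, 0) = -10)
Pow(Add(Function('s')(Function('E')(5, -2), 345), -436685), Rational(1, 2)) = Pow(Add(-10, -436685), Rational(1, 2)) = Pow(-436695, Rational(1, 2)) = Mul(I, Pow(436695, Rational(1, 2)))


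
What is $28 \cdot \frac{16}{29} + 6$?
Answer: $\frac{622}{29} \approx 21.448$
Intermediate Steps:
$28 \cdot \frac{16}{29} + 6 = \frac{448}{29} + 6 = \frac{622}{29}$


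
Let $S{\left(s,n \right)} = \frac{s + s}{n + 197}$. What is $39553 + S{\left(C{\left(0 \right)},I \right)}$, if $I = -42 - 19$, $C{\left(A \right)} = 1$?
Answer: $\frac{2689605}{68} \approx 39553.0$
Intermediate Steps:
$I = -61$
$S{\left(s,n \right)} = \frac{2 s}{197 + n}$
$39553 + S{\left(C{\left(0 \right)},I \right)} = 39553 + 2 \cdot 1 \frac{1}{197 - 61} = 39553 + 2 \cdot 1 \cdot \frac{1}{136} = 39553 + \frac{1}{68} = \frac{2689605}{68}$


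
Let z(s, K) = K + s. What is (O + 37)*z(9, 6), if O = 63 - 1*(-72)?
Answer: 2580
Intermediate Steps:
O = 135 (O = 63 + 72 = 135)
(O + 37)*z(9, 6) = (135 + 37)*(6 + 9) = 172*15 = 2580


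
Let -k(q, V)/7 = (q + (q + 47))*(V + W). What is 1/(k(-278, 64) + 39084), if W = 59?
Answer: 1/477333 ≈ 2.0950e-6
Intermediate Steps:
k(q, V) = -7*(47 + 2*q)*(59 + V) (k(q, V) = -7*(q + (q + 47))*(V + 59) = -7*(q + (47 + q))*(59 + V) = -7*(47 + 2*q)*(59 + V))
1/(k(-278, 64) + 39084) = 1/((-19411 - 826*(-278) - 329*64 - 14*64*(-278)) + 39084) = 1/((-19411 + 229628 - 21056 + 249088) + 39084) = 1/(438249 + 39084) = 1/477333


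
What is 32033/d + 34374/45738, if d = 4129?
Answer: 267842600/31475367 ≈ 8.5096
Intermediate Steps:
32033/d + 34374/45738 = 32033/4129 + 34374/45738 = 32033*(1/4129) + 34374*(1/45738) = 32033/4129 + 5729/7623 = 267842600/31475367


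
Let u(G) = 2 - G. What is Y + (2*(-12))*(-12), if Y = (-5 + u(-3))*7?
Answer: 288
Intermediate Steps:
Y = 0 (Y = (-5 + (2 - 1*(-3)))*7 = (-5 + (2 + 3))*7 = (-5 + 5)*7 = 0*7 = 0)
Y + (2*(-12))*(-12) = 0 + (2*(-12))*(-12) = 0 - 24*(-12) = 0 + 288 = 288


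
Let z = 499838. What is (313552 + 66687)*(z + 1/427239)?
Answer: 81200147686200637/427239 ≈ 1.9006e+11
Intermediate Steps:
(313552 + 66687)*(z + 1/427239) = (313552 + 66687)*(499838 + 1/427239) = 380239*(499838 + 1/427239) = 380239*(213550287283/427239) = 81200147686200637/427239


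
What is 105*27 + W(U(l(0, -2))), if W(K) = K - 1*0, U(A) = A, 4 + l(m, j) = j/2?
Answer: 2830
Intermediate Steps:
l(m, j) = -4 + j/2
W(K) = K (W(K) = K + 0 = K)
105*27 + W(U(l(0, -2))) = 105*27 + (-4 + (½)*(-2)) = 2835 + (-4 - 1) = 2835 - 5 = 2830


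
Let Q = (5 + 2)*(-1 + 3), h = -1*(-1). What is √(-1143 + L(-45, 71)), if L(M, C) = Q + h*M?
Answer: I*√1174 ≈ 34.264*I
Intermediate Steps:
h = 1
Q = 14 (Q = 7*2 = 14)
L(M, C) = 14 + M (L(M, C) = 14 + 1*M = 14 + M)
√(-1143 + L(-45, 71)) = √(-1143 + (14 - 45)) = √(-1143 - 31) = √(-1174) = I*√1174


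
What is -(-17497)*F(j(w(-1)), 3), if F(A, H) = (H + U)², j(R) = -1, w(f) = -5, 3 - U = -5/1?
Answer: 2117137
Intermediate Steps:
U = 8 (U = 3 - (-5)/1 = 3 - (-5) = 3 - 1*(-5) = 3 + 5 = 8)
F(A, H) = (8 + H)² (F(A, H) = (H + 8)² = (8 + H)²)
-(-17497)*F(j(w(-1)), 3) = -(-17497)*(8 + 3)² = -(-17497)*11² = -(-17497)*121 = -1*(-2117137) = 2117137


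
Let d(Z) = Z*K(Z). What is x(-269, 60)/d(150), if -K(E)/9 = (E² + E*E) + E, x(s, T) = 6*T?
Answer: -2/338625 ≈ -5.9062e-6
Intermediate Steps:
K(E) = -18*E² - 9*E (K(E) = -9*((E² + E*E) + E) = -9*((E² + E²) + E) = -9*(2*E² + E) = -9*(E + 2*E²) = -18*E² - 9*E)
d(Z) = -9*Z²*(1 + 2*Z) (d(Z) = Z*(-9*Z*(1 + 2*Z)) = -9*Z²*(1 + 2*Z))
x(-269, 60)/d(150) = (6*60)/((150²*(-9 - 18*150))) = 360/((22500*(-9 - 2700))) = 360/((22500*(-2709))) = 360/(-60952500) = 360*(-1/60952500) = -2/338625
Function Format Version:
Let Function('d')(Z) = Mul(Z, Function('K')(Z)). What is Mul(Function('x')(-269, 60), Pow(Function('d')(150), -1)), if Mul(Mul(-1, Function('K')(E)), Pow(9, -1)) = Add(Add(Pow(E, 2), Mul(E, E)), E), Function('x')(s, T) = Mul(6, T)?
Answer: Rational(-2, 338625) ≈ -5.9062e-6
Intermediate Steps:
Function('K')(E) = Add(Mul(-18, Pow(E, 2)), Mul(-9, E)) (Function('K')(E) = Mul(-9, Add(Add(Pow(E, 2), Mul(E, E)), E)) = Mul(-9, Add(Add(Pow(E, 2), Pow(E, 2)), E)) = Mul(-9, Add(Mul(2, Pow(E, 2)), E)) = Mul(-9, Add(E, Mul(2, Pow(E, 2)))) = Add(Mul(-18, Pow(E, 2)), Mul(-9, E)))
Function('d')(Z) = Mul(-9, Pow(Z, 2), Add(1, Mul(2, Z))) (Function('d')(Z) = Mul(Z, Mul(-9, Z, Add(1, Mul(2, Z)))) = Mul(-9, Pow(Z, 2), Add(1, Mul(2, Z))))
Mul(Function('x')(-269, 60), Pow(Function('d')(150), -1)) = Mul(Mul(6, 60), Pow(Mul(Pow(150, 2), Add(-9, Mul(-18, 150))), -1)) = Mul(360, Pow(Mul(22500, Add(-9, -2700)), -1)) = Mul(360, Pow(Mul(22500, -2709), -1)) = Mul(360, Pow(-60952500, -1)) = Mul(360, Rational(-1, 60952500)) = Rational(-2, 338625)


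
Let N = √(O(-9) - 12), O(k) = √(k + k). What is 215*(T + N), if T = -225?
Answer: -48375 + 215*√(-12 + 3*I*√2) ≈ -48245.0 + 755.99*I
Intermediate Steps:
O(k) = √2*√k (O(k) = √(2*k) = √2*√k)
N = √(-12 + 3*I*√2) (N = √(√2*√(-9) - 12) = √(√2*(3*I) - 12) = √(3*I*√2 - 12) = √(-12 + 3*I*√2) ≈ 0.60329 + 3.5162*I)
215*(T + N) = 215*(-225 + √(-12 + 3*I*√2)) = -48375 + 215*√(-12 + 3*I*√2)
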